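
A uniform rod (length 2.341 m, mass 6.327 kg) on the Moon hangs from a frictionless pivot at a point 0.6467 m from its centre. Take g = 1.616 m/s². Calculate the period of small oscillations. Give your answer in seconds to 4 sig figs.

For a physical pendulum T = 2π√(I/(mgd)), with d = 0.64670 m from pivot to centre of mass.
I_cm = mL²/12 = 6.327 × 2.341²/12 = 2.8895 kg·m²; I = I_cm + md² = 2.8895 + 6.327 × 0.64670² = 5.5356 kg·m².
T = 2π√(5.5356/(6.327 × 1.616 × 0.64670)) = 5.749 s.

5.749 s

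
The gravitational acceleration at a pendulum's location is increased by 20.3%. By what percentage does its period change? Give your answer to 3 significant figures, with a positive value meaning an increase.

-8.83%

T ∝ 1/√g, so T'/T = 1/√(1.203) = 0.9117.
Percentage change in T = (0.9117 − 1) × 100% = -8.83%.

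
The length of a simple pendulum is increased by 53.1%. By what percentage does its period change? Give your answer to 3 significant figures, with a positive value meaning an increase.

23.7%

T ∝ √L, so T'/T = √(1.531) = 1.237.
Percentage change in T = (1.237 − 1) × 100% = 23.7%.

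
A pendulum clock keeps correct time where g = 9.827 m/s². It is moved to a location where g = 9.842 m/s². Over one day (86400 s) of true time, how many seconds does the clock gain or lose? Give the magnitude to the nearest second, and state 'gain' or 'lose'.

gain 66 s

The clock's period scales as T ∝ 1/√g, so T'/T = √(9.827/9.842) = 0.999238.
In 86400 s of true time the clock registers 86400/0.999238 = 86465.9 s, so it gains 66 s.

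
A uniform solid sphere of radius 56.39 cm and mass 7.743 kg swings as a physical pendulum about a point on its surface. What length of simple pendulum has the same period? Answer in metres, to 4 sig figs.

0.7895 m

The equivalent simple-pendulum length is L_eq = I/(md), where I is about the pivot and d = 0.56390 m.
I_cm = (2/5)mR² = 0.98486 kg·m², so I = I_cm + md² = 0.98486 + 2.4621 = 3.4470 kg·m².
L_eq = 3.4470/(7.743 × 0.56390) = 0.7895 m.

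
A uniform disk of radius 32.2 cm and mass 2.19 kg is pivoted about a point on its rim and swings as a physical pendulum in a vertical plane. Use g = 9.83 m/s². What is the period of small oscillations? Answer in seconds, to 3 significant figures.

1.39 s

I_cm = ½mr² = 0.1135 kg·m². The pivot is at distance d = 0.322 m from the centre of mass.
By the parallel-axis theorem, I = I_cm + md² = 0.1135 + 0.2271 = 0.3406 kg·m².
T = 2π√(I/(mgd)) = 2π√(0.3406/(2.19 × 9.83 × 0.322)) = 1.39 s.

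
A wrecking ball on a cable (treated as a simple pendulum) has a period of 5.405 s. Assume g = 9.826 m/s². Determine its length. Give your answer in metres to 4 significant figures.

7.271 m

From T = 2π√(L/g), L = gT²/(4π²) = 9.826 × 5.4050²/(4π²) = 7.271 m.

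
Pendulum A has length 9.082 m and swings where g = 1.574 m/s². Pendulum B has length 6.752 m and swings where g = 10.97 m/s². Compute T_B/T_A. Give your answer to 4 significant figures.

0.3266

T = 2π√(L/g), so T_B/T_A = √((L_B/g_B)/(L_A/g_A)) = √((6.752/10.97)/(9.082/1.574)) = 0.3266.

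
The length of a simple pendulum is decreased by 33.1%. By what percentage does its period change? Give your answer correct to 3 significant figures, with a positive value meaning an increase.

-18.2%

T ∝ √L, so T'/T = √(0.6690) = 0.8179.
Percentage change in T = (0.8179 − 1) × 100% = -18.2%.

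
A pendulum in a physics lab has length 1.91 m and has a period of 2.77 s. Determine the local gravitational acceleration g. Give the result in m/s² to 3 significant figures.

9.83 m/s²

From T = 2π√(L/g), g = 4π²L/T² = 4π² × 1.91/2.770² = 9.83 m/s².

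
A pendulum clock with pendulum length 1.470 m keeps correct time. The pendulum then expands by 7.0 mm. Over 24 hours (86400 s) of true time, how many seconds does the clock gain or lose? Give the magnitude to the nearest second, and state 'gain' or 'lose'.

T ∝ √L, so T'/T = √(1.47700/1.470) = 1.00238.
In 86400 s of true time the clock registers 86400/1.00238 = 86195.0 s, so it loses 205 s.

lose 205 s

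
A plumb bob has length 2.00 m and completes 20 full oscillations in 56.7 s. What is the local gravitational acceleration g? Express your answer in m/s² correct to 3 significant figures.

9.82 m/s²

T = 56.7/20 = 2.835 s.
From T = 2π√(L/g), g = 4π²L/T² = 4π² × 2.00/2.835² = 9.82 m/s².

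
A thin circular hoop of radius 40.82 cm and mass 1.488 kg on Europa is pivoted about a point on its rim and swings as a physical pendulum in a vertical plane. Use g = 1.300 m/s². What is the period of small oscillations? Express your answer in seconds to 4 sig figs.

4.979 s

I_cm = mr² = 0.24794 kg·m². The pivot is at distance d = 0.4082 m from the centre of mass.
By the parallel-axis theorem, I = I_cm + md² = 0.24794 + 0.24794 = 0.49588 kg·m².
T = 2π√(I/(mgd)) = 2π√(0.49588/(1.488 × 1.300 × 0.4082)) = 4.979 s.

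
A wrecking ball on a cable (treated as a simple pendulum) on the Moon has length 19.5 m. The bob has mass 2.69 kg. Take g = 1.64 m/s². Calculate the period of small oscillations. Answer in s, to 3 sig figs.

21.7 s

T = 2π√(L/g) = 2π√(19.5/1.64) = 2π × 3.448 = 21.7 s.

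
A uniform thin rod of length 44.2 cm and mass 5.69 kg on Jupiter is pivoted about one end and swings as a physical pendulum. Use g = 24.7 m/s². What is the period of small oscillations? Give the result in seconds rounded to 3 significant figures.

For a physical pendulum T = 2π√(I/(mgd)), with d = 0.2210 m from pivot to centre of mass.
I_cm = mL²/12 = 5.69 × 0.442²/12 = 0.09264 kg·m²; I = I_cm + md² = 0.09264 + 5.69 × 0.2210² = 0.3705 kg·m².
T = 2π√(0.3705/(5.69 × 24.7 × 0.2210)) = 0.686 s.

0.686 s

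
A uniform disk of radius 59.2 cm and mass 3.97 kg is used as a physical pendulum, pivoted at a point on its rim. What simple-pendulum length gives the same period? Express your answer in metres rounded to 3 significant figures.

0.888 m

The equivalent simple-pendulum length is L_eq = I/(md), where I is about the pivot and d = 0.5920 m.
I_cm = ½mR² = 0.6957 kg·m², so I = I_cm + md² = 0.6957 + 1.391 = 2.087 kg·m².
L_eq = 2.087/(3.97 × 0.5920) = 0.888 m.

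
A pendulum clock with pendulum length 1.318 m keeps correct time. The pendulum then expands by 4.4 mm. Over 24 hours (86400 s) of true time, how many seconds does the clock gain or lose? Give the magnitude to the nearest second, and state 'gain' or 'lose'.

lose 144 s

T ∝ √L, so T'/T = √(1.32240/1.318) = 1.00167.
In 86400 s of true time the clock registers 86400/1.00167 = 86256.1 s, so it loses 144 s.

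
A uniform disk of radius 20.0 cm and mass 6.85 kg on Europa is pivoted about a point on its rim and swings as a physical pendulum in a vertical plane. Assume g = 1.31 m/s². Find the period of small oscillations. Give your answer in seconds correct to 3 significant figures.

3.01 s

I_cm = ½mr² = 0.1370 kg·m². The pivot is at distance d = 0.200 m from the centre of mass.
By the parallel-axis theorem, I = I_cm + md² = 0.1370 + 0.2740 = 0.4110 kg·m².
T = 2π√(I/(mgd)) = 2π√(0.4110/(6.85 × 1.31 × 0.200)) = 3.01 s.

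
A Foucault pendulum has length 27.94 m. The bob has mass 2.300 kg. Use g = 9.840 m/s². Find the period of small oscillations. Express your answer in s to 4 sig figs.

T = 2π√(L/g) = 2π√(27.94/9.840) = 2π × 1.6851 = 10.59 s.

10.59 s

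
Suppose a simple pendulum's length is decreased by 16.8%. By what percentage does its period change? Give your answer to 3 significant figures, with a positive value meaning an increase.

T ∝ √L, so T'/T = √(0.8320) = 0.9121.
Percentage change in T = (0.9121 − 1) × 100% = -8.79%.

-8.79%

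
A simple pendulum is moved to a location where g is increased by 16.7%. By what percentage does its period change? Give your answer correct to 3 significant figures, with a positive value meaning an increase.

-7.43%

T ∝ 1/√g, so T'/T = 1/√(1.167) = 0.9257.
Percentage change in T = (0.9257 − 1) × 100% = -7.43%.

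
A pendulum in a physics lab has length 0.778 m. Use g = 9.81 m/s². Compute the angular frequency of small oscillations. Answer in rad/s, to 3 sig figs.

ω = √(g/L) = √(9.81/0.778) = 3.55 rad/s.

3.55 rad/s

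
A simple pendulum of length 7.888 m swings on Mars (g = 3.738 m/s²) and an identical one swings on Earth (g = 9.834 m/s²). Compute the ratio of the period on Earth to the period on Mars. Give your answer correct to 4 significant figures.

0.6165

T ∝ 1/√g, so T₂/T₁ = √(g₁/g₂) = √(3.738/9.834) = 0.6165.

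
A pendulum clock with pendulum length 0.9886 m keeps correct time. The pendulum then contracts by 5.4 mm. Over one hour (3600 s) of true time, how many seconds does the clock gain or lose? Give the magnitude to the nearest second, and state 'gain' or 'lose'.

T ∝ √L, so T'/T = √(0.98320/0.9886) = 0.997265.
In 3600 s of true time the clock registers 3600/0.997265 = 3609.9 s, so it gains 10 s.

gain 10 s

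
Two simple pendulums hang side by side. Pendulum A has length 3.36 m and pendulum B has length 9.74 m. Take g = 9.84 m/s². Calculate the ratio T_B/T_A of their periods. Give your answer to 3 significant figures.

T ∝ √L, so T_B/T_A = √(L_B/L_A) = √(9.74/3.36) = 1.70.

1.70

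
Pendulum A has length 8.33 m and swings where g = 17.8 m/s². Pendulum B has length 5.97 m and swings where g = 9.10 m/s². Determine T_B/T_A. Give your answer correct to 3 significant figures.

T = 2π√(L/g), so T_B/T_A = √((L_B/g_B)/(L_A/g_A)) = √((5.97/9.10)/(8.33/17.8)) = 1.18.

1.18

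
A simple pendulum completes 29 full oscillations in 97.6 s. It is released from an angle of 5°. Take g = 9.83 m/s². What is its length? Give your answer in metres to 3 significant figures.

T = 97.6/29 = 3.366 s.
From T = 2π√(L/g), L = gT²/(4π²) = 9.83 × 3.366²/(4π²) = 2.82 m.

2.82 m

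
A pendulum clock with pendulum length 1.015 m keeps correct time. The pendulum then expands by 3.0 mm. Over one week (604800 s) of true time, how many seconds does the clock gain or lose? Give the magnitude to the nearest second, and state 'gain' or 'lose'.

T ∝ √L, so T'/T = √(1.01800/1.015) = 1.00148.
In 604800 s of true time the clock registers 604800/1.00148 = 603908.2 s, so it loses 892 s.

lose 892 s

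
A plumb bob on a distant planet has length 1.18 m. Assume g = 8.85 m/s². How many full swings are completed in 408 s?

177

T = 2π√(L/g) = 2π√(1.18/8.85) = 2.294 s.
Number of complete oscillations = ⌊408/2.294⌋ = ⌊177.8⌋ = 177.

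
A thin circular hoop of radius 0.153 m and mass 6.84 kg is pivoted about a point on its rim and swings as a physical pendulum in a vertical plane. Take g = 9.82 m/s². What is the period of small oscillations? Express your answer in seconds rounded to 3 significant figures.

1.11 s

I_cm = mr² = 0.1601 kg·m². The pivot is at distance d = 0.153 m from the centre of mass.
By the parallel-axis theorem, I = I_cm + md² = 0.1601 + 0.1601 = 0.3202 kg·m².
T = 2π√(I/(mgd)) = 2π√(0.3202/(6.84 × 9.82 × 0.153)) = 1.11 s.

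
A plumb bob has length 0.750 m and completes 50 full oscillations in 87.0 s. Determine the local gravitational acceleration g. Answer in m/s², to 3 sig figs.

9.78 m/s²

T = 87.0/50 = 1.740 s.
From T = 2π√(L/g), g = 4π²L/T² = 4π² × 0.750/1.740² = 9.78 m/s².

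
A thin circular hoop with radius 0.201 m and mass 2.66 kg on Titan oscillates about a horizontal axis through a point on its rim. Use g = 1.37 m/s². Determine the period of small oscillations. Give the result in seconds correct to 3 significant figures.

I_cm = mr² = 0.1075 kg·m². The pivot is at distance d = 0.201 m from the centre of mass.
By the parallel-axis theorem, I = I_cm + md² = 0.1075 + 0.1075 = 0.2149 kg·m².
T = 2π√(I/(mgd)) = 2π√(0.2149/(2.66 × 1.37 × 0.201)) = 3.40 s.

3.40 s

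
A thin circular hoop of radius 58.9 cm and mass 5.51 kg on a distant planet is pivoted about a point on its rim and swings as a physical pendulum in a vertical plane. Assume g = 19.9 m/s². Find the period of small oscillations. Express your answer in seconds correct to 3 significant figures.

I_cm = mr² = 1.912 kg·m². The pivot is at distance d = 0.589 m from the centre of mass.
By the parallel-axis theorem, I = I_cm + md² = 1.912 + 1.912 = 3.823 kg·m².
T = 2π√(I/(mgd)) = 2π√(3.823/(5.51 × 19.9 × 0.589)) = 1.53 s.

1.53 s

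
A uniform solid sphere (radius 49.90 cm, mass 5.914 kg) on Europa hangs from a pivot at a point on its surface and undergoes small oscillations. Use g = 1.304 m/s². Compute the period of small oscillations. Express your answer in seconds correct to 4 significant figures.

4.599 s

I_cm = (2/5)mr² = 0.58904 kg·m². The pivot is at distance d = 0.4990 m from the centre of mass.
By the parallel-axis theorem, I = I_cm + md² = 0.58904 + 1.4726 = 2.0616 kg·m².
T = 2π√(I/(mgd)) = 2π√(2.0616/(5.914 × 1.304 × 0.4990)) = 4.599 s.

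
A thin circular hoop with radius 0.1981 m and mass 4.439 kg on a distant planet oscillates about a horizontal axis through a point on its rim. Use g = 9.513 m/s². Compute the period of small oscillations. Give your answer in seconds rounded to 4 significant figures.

1.282 s

I_cm = mr² = 0.17420 kg·m². The pivot is at distance d = 0.1981 m from the centre of mass.
By the parallel-axis theorem, I = I_cm + md² = 0.17420 + 0.17420 = 0.34840 kg·m².
T = 2π√(I/(mgd)) = 2π√(0.34840/(4.439 × 9.513 × 0.1981)) = 1.282 s.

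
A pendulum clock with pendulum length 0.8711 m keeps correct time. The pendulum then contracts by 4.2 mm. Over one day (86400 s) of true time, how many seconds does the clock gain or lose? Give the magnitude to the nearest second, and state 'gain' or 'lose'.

T ∝ √L, so T'/T = √(0.86690/0.8711) = 0.997586.
In 86400 s of true time the clock registers 86400/0.997586 = 86609.0 s, so it gains 209 s.

gain 209 s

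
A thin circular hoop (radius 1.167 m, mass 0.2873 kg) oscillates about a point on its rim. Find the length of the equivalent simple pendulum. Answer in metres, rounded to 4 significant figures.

2.334 m

The equivalent simple-pendulum length is L_eq = I/(md), where I is about the pivot and d = 1.1670 m.
I_cm = mR² = 0.39127 kg·m², so I = I_cm + md² = 0.39127 + 0.39127 = 0.78254 kg·m².
L_eq = 0.78254/(0.2873 × 1.1670) = 2.334 m.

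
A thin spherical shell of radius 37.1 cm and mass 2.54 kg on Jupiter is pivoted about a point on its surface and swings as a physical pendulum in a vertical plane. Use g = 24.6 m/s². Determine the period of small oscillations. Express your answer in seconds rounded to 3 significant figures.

I_cm = (2/3)mr² = 0.2331 kg·m². The pivot is at distance d = 0.371 m from the centre of mass.
By the parallel-axis theorem, I = I_cm + md² = 0.2331 + 0.3496 = 0.5827 kg·m².
T = 2π√(I/(mgd)) = 2π√(0.5827/(2.54 × 24.6 × 0.371)) = 0.996 s.

0.996 s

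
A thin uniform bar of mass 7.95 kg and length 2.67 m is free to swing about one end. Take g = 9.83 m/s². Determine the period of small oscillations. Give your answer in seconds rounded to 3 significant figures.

For a physical pendulum T = 2π√(I/(mgd)), with d = 1.335 m from pivot to centre of mass.
I_cm = mL²/12 = 7.95 × 2.67²/12 = 4.723 kg·m²; I = I_cm + md² = 4.723 + 7.95 × 1.335² = 18.89 kg·m².
T = 2π√(18.89/(7.95 × 9.83 × 1.335)) = 2.67 s.

2.67 s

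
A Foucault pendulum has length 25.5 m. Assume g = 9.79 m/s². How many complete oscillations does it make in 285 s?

T = 2π√(L/g) = 2π√(25.5/9.79) = 10.14 s.
Number of complete oscillations = ⌊285/10.14⌋ = ⌊28.11⌋ = 28.

28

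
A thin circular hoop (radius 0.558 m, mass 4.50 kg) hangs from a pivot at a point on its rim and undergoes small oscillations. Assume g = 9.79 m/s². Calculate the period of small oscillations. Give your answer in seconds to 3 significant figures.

2.12 s

I_cm = mr² = 1.401 kg·m². The pivot is at distance d = 0.558 m from the centre of mass.
By the parallel-axis theorem, I = I_cm + md² = 1.401 + 1.401 = 2.802 kg·m².
T = 2π√(I/(mgd)) = 2π√(2.802/(4.50 × 9.79 × 0.558)) = 2.12 s.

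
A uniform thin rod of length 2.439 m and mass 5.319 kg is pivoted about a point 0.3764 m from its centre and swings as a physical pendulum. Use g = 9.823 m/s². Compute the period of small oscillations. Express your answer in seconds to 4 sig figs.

2.609 s

For a physical pendulum T = 2π√(I/(mgd)), with d = 0.37640 m from pivot to centre of mass.
I_cm = mL²/12 = 5.319 × 2.439²/12 = 2.6368 kg·m²; I = I_cm + md² = 2.6368 + 5.319 × 0.37640² = 3.3904 kg·m².
T = 2π√(3.3904/(5.319 × 9.823 × 0.37640)) = 2.609 s.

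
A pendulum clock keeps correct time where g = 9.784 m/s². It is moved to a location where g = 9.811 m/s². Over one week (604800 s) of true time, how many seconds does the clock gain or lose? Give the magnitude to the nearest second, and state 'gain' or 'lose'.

gain 834 s

The clock's period scales as T ∝ 1/√g, so T'/T = √(9.784/9.811) = 0.998623.
In 604800 s of true time the clock registers 604800/0.998623 = 605633.9 s, so it gains 834 s.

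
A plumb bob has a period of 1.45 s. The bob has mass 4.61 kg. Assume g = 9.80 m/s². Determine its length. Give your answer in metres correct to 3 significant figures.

From T = 2π√(L/g), L = gT²/(4π²) = 9.80 × 1.450²/(4π²) = 0.522 m.

0.522 m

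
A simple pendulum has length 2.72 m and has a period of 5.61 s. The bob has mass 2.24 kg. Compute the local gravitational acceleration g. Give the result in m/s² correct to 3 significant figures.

From T = 2π√(L/g), g = 4π²L/T² = 4π² × 2.72/5.610² = 3.41 m/s².

3.41 m/s²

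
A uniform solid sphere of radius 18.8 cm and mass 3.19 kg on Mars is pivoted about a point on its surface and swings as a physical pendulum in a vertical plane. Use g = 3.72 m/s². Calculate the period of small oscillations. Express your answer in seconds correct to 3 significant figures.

1.67 s

I_cm = (2/5)mr² = 0.04510 kg·m². The pivot is at distance d = 0.188 m from the centre of mass.
By the parallel-axis theorem, I = I_cm + md² = 0.04510 + 0.1127 = 0.1578 kg·m².
T = 2π√(I/(mgd)) = 2π√(0.1578/(3.19 × 3.72 × 0.188)) = 1.67 s.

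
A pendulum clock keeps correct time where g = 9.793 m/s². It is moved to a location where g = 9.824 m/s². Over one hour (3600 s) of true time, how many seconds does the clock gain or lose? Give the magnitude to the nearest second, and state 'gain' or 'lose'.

The clock's period scales as T ∝ 1/√g, so T'/T = √(9.793/9.824) = 0.998421.
In 3600 s of true time the clock registers 3600/0.998421 = 3605.7 s, so it gains 6 s.

gain 6 s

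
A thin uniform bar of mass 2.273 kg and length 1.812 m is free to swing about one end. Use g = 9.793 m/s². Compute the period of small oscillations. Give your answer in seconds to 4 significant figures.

For a physical pendulum T = 2π√(I/(mgd)), with d = 0.90600 m from pivot to centre of mass.
I_cm = mL²/12 = 2.273 × 1.812²/12 = 0.62192 kg·m²; I = I_cm + md² = 0.62192 + 2.273 × 0.90600² = 2.4877 kg·m².
T = 2π√(2.4877/(2.273 × 9.793 × 0.90600)) = 2.207 s.

2.207 s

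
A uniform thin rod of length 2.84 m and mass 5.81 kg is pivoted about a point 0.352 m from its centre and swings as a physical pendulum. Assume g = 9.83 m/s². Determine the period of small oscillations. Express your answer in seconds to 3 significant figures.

For a physical pendulum T = 2π√(I/(mgd)), with d = 0.3520 m from pivot to centre of mass.
I_cm = mL²/12 = 5.81 × 2.84²/12 = 3.905 kg·m²; I = I_cm + md² = 3.905 + 5.81 × 0.3520² = 4.625 kg·m².
T = 2π√(4.625/(5.81 × 9.83 × 0.3520)) = 3.01 s.

3.01 s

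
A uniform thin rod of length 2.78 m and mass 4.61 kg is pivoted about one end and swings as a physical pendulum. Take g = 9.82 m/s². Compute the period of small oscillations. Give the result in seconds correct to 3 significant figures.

2.73 s

For a physical pendulum T = 2π√(I/(mgd)), with d = 1.390 m from pivot to centre of mass.
I_cm = mL²/12 = 4.61 × 2.78²/12 = 2.969 kg·m²; I = I_cm + md² = 2.969 + 4.61 × 1.390² = 11.88 kg·m².
T = 2π√(11.88/(4.61 × 9.82 × 1.390)) = 2.73 s.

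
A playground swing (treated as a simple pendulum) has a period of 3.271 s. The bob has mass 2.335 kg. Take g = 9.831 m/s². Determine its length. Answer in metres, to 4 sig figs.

From T = 2π√(L/g), L = gT²/(4π²) = 9.831 × 3.2710²/(4π²) = 2.664 m.

2.664 m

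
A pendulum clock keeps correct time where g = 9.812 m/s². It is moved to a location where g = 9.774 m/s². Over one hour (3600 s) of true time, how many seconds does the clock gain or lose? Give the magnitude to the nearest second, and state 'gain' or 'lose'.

lose 7 s

The clock's period scales as T ∝ 1/√g, so T'/T = √(9.812/9.774) = 1.00194.
In 3600 s of true time the clock registers 3600/1.00194 = 3593.0 s, so it loses 7 s.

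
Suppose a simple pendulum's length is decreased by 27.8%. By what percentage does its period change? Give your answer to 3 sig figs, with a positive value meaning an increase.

T ∝ √L, so T'/T = √(0.7220) = 0.8497.
Percentage change in T = (0.8497 − 1) × 100% = -15.0%.

-15.0%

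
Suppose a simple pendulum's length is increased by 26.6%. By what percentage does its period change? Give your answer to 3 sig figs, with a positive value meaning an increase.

T ∝ √L, so T'/T = √(1.266) = 1.125.
Percentage change in T = (1.125 − 1) × 100% = 12.5%.

12.5%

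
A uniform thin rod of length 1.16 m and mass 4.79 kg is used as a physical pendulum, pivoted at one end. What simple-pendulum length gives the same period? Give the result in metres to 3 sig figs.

0.773 m

The equivalent simple-pendulum length is L_eq = I/(md), where I is about the pivot and d = 0.5800 m.
I_cm = (1/12)mL² = 0.5371 kg·m², so I = I_cm + md² = 0.5371 + 1.611 = 2.148 kg·m².
L_eq = 2.148/(4.79 × 0.5800) = 0.773 m.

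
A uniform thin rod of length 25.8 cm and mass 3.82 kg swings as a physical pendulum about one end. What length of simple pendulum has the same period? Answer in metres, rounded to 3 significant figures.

0.172 m

The equivalent simple-pendulum length is L_eq = I/(md), where I is about the pivot and d = 0.1290 m.
I_cm = (1/12)mL² = 0.02119 kg·m², so I = I_cm + md² = 0.02119 + 0.06357 = 0.08476 kg·m².
L_eq = 0.08476/(3.82 × 0.1290) = 0.172 m.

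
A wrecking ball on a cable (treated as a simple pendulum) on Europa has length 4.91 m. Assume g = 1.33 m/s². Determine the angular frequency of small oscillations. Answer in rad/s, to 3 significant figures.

0.520 rad/s

ω = √(g/L) = √(1.33/4.91) = 0.520 rad/s.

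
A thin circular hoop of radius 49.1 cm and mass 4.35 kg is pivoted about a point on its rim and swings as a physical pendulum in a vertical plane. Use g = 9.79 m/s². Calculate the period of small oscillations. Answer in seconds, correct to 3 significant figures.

I_cm = mr² = 1.049 kg·m². The pivot is at distance d = 0.491 m from the centre of mass.
By the parallel-axis theorem, I = I_cm + md² = 1.049 + 1.049 = 2.097 kg·m².
T = 2π√(I/(mgd)) = 2π√(2.097/(4.35 × 9.79 × 0.491)) = 1.99 s.

1.99 s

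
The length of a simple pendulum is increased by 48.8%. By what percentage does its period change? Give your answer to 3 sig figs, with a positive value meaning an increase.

22.0%

T ∝ √L, so T'/T = √(1.488) = 1.220.
Percentage change in T = (1.220 − 1) × 100% = 22.0%.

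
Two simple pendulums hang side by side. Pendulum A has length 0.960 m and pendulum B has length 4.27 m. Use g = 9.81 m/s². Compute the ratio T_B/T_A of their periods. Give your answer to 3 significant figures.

2.11

T ∝ √L, so T_B/T_A = √(L_B/L_A) = √(4.27/0.960) = 2.11.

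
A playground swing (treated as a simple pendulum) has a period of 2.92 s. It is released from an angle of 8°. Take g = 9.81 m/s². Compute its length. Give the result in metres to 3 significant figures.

2.12 m

From T = 2π√(L/g), L = gT²/(4π²) = 9.81 × 2.920²/(4π²) = 2.12 m.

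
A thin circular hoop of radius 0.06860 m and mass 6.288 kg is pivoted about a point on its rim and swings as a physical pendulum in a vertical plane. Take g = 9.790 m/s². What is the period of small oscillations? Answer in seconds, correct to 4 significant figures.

I_cm = mr² = 0.029591 kg·m². The pivot is at distance d = 0.06860 m from the centre of mass.
By the parallel-axis theorem, I = I_cm + md² = 0.029591 + 0.029591 = 0.059182 kg·m².
T = 2π√(I/(mgd)) = 2π√(0.059182/(6.288 × 9.790 × 0.06860)) = 0.7438 s.

0.7438 s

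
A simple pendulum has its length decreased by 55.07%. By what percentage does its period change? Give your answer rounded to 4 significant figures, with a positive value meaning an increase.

-32.97%

T ∝ √L, so T'/T = √(0.44930) = 0.67030.
Percentage change in T = (0.67030 − 1) × 100% = -32.97%.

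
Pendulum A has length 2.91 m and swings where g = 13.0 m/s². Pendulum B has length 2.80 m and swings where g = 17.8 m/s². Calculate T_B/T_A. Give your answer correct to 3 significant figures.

0.838

T = 2π√(L/g), so T_B/T_A = √((L_B/g_B)/(L_A/g_A)) = √((2.80/17.8)/(2.91/13.0)) = 0.838.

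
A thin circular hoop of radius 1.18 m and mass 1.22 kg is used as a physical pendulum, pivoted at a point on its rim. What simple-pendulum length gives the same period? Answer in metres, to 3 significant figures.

The equivalent simple-pendulum length is L_eq = I/(md), where I is about the pivot and d = 1.180 m.
I_cm = mR² = 1.699 kg·m², so I = I_cm + md² = 1.699 + 1.699 = 3.397 kg·m².
L_eq = 3.397/(1.22 × 1.180) = 2.36 m.

2.36 m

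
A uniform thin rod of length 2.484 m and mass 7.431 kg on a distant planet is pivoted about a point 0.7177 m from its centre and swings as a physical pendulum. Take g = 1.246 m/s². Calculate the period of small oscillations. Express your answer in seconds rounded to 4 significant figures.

6.741 s

For a physical pendulum T = 2π√(I/(mgd)), with d = 0.71770 m from pivot to centre of mass.
I_cm = mL²/12 = 7.431 × 2.484²/12 = 3.8209 kg·m²; I = I_cm + md² = 3.8209 + 7.431 × 0.71770² = 7.6486 kg·m².
T = 2π√(7.6486/(7.431 × 1.246 × 0.71770)) = 6.741 s.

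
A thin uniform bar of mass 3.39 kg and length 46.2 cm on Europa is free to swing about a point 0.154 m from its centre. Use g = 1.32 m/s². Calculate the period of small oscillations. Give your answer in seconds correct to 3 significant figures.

2.84 s

For a physical pendulum T = 2π√(I/(mgd)), with d = 0.1540 m from pivot to centre of mass.
I_cm = mL²/12 = 3.39 × 0.462²/12 = 0.06030 kg·m²; I = I_cm + md² = 0.06030 + 3.39 × 0.1540² = 0.1407 kg·m².
T = 2π√(0.1407/(3.39 × 1.32 × 0.1540)) = 2.84 s.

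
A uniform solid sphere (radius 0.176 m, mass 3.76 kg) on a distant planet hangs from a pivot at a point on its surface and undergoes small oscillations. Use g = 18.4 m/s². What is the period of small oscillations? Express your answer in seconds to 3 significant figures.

I_cm = (2/5)mr² = 0.04659 kg·m². The pivot is at distance d = 0.176 m from the centre of mass.
By the parallel-axis theorem, I = I_cm + md² = 0.04659 + 0.1165 = 0.1631 kg·m².
T = 2π√(I/(mgd)) = 2π√(0.1631/(3.76 × 18.4 × 0.176)) = 0.727 s.

0.727 s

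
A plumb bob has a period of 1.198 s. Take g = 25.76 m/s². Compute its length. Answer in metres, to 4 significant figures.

0.9365 m

From T = 2π√(L/g), L = gT²/(4π²) = 25.76 × 1.1980²/(4π²) = 0.9365 m.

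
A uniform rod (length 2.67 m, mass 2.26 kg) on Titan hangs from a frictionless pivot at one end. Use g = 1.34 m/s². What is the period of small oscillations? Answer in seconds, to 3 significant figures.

For a physical pendulum T = 2π√(I/(mgd)), with d = 1.335 m from pivot to centre of mass.
I_cm = mL²/12 = 2.26 × 2.67²/12 = 1.343 kg·m²; I = I_cm + md² = 1.343 + 2.26 × 1.335² = 5.370 kg·m².
T = 2π√(5.370/(2.26 × 1.34 × 1.335)) = 7.24 s.

7.24 s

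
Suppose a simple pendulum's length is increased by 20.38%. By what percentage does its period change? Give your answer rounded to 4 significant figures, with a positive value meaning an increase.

T ∝ √L, so T'/T = √(1.2038) = 1.0972.
Percentage change in T = (1.0972 − 1) × 100% = 9.718%.

9.718%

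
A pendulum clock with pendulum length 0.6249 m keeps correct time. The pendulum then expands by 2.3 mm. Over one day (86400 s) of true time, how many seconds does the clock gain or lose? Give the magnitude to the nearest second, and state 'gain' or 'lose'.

lose 159 s

T ∝ √L, so T'/T = √(0.62720/0.6249) = 1.00184.
In 86400 s of true time the clock registers 86400/1.00184 = 86241.4 s, so it loses 159 s.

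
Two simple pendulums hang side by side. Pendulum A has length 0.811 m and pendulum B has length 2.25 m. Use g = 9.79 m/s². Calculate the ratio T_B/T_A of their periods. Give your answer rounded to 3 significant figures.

1.67

T ∝ √L, so T_B/T_A = √(L_B/L_A) = √(2.25/0.811) = 1.67.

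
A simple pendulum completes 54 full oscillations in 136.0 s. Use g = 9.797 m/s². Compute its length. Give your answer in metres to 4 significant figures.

1.574 m

T = 136.0/54 = 2.5185 s.
From T = 2π√(L/g), L = gT²/(4π²) = 9.797 × 2.5185²/(4π²) = 1.574 m.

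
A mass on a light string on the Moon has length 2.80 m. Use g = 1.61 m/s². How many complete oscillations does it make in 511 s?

T = 2π√(L/g) = 2π√(2.80/1.61) = 8.286 s.
Number of complete oscillations = ⌊511/8.286⌋ = ⌊61.67⌋ = 61.

61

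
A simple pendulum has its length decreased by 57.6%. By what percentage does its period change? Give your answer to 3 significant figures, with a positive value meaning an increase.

T ∝ √L, so T'/T = √(0.4240) = 0.6512.
Percentage change in T = (0.6512 − 1) × 100% = -34.9%.

-34.9%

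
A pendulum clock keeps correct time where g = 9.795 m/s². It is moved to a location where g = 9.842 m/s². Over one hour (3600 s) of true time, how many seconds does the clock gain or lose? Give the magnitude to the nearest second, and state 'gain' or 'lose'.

gain 9 s

The clock's period scales as T ∝ 1/√g, so T'/T = √(9.795/9.842) = 0.997609.
In 3600 s of true time the clock registers 3600/0.997609 = 3608.6 s, so it gains 9 s.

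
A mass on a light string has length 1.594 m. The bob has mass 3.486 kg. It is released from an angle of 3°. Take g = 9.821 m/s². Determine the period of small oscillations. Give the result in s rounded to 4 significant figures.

2.531 s

T = 2π√(L/g) = 2π√(1.594/9.821) = 2π × 0.40287 = 2.531 s.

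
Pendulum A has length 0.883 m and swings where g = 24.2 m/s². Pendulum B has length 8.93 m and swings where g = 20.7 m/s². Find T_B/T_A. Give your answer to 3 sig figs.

3.44

T = 2π√(L/g), so T_B/T_A = √((L_B/g_B)/(L_A/g_A)) = √((8.93/20.7)/(0.883/24.2)) = 3.44.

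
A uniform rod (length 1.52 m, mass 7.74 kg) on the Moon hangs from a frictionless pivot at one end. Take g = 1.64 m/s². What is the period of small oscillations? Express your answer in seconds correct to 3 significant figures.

4.94 s

For a physical pendulum T = 2π√(I/(mgd)), with d = 0.7600 m from pivot to centre of mass.
I_cm = mL²/12 = 7.74 × 1.52²/12 = 1.490 kg·m²; I = I_cm + md² = 1.490 + 7.74 × 0.7600² = 5.961 kg·m².
T = 2π√(5.961/(7.74 × 1.64 × 0.7600)) = 4.94 s.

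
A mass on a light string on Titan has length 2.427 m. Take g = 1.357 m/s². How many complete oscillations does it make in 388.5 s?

46

T = 2π√(L/g) = 2π√(2.427/1.357) = 8.4028 s.
Number of complete oscillations = ⌊388.5/8.4028⌋ = ⌊46.235⌋ = 46.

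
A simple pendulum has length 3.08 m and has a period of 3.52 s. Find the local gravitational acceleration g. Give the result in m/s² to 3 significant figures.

9.81 m/s²

From T = 2π√(L/g), g = 4π²L/T² = 4π² × 3.08/3.520² = 9.81 m/s².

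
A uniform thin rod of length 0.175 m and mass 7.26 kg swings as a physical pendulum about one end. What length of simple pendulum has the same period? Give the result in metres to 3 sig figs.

0.117 m

The equivalent simple-pendulum length is L_eq = I/(md), where I is about the pivot and d = 0.08750 m.
I_cm = (1/12)mL² = 0.01853 kg·m², so I = I_cm + md² = 0.01853 + 0.05558 = 0.07411 kg·m².
L_eq = 0.07411/(7.26 × 0.08750) = 0.117 m.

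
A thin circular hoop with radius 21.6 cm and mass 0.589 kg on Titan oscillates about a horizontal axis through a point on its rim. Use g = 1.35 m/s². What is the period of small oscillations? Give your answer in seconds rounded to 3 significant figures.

I_cm = mr² = 0.02748 kg·m². The pivot is at distance d = 0.216 m from the centre of mass.
By the parallel-axis theorem, I = I_cm + md² = 0.02748 + 0.02748 = 0.05496 kg·m².
T = 2π√(I/(mgd)) = 2π√(0.05496/(0.589 × 1.35 × 0.216)) = 3.55 s.

3.55 s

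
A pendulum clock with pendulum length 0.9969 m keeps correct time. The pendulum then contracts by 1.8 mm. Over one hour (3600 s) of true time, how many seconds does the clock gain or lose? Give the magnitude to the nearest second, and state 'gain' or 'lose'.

gain 3 s

T ∝ √L, so T'/T = √(0.99510/0.9969) = 0.999097.
In 3600 s of true time the clock registers 3600/0.999097 = 3603.3 s, so it gains 3 s.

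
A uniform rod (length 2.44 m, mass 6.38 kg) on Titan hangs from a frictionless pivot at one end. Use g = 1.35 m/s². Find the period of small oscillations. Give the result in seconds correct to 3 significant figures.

For a physical pendulum T = 2π√(I/(mgd)), with d = 1.220 m from pivot to centre of mass.
I_cm = mL²/12 = 6.38 × 2.44²/12 = 3.165 kg·m²; I = I_cm + md² = 3.165 + 6.38 × 1.220² = 12.66 kg·m².
T = 2π√(12.66/(6.38 × 1.35 × 1.220)) = 6.90 s.

6.90 s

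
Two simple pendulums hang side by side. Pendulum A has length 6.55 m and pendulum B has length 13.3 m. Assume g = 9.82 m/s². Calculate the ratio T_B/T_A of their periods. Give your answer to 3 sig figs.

T ∝ √L, so T_B/T_A = √(L_B/L_A) = √(13.3/6.55) = 1.42.

1.42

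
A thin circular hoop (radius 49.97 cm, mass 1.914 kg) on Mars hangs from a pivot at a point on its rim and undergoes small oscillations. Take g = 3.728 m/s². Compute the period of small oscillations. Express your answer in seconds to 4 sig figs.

3.253 s

I_cm = mr² = 0.47793 kg·m². The pivot is at distance d = 0.4997 m from the centre of mass.
By the parallel-axis theorem, I = I_cm + md² = 0.47793 + 0.47793 = 0.95585 kg·m².
T = 2π√(I/(mgd)) = 2π√(0.95585/(1.914 × 3.728 × 0.4997)) = 3.253 s.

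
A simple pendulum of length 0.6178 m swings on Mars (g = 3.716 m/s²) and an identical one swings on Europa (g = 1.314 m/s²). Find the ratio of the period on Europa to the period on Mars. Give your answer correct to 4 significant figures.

1.682

T ∝ 1/√g, so T₂/T₁ = √(g₁/g₂) = √(3.716/1.314) = 1.682.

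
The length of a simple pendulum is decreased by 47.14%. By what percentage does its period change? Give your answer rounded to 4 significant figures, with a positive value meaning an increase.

T ∝ √L, so T'/T = √(0.52860) = 0.72705.
Percentage change in T = (0.72705 − 1) × 100% = -27.30%.

-27.30%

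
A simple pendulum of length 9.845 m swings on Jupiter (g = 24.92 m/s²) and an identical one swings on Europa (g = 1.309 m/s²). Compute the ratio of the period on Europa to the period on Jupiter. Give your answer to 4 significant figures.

T ∝ 1/√g, so T₂/T₁ = √(g₁/g₂) = √(24.92/1.309) = 4.363.

4.363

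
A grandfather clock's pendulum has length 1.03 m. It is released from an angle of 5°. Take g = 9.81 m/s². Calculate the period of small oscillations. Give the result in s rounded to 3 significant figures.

T = 2π√(L/g) = 2π√(1.03/9.81) = 2π × 0.3240 = 2.04 s.

2.04 s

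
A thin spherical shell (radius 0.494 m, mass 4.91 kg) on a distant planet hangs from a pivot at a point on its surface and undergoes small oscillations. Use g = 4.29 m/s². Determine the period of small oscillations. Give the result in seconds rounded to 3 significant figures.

I_cm = (2/3)mr² = 0.7988 kg·m². The pivot is at distance d = 0.494 m from the centre of mass.
By the parallel-axis theorem, I = I_cm + md² = 0.7988 + 1.198 = 1.997 kg·m².
T = 2π√(I/(mgd)) = 2π√(1.997/(4.91 × 4.29 × 0.494)) = 2.75 s.

2.75 s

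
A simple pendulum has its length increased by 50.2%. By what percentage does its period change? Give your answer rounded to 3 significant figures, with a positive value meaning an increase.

22.6%

T ∝ √L, so T'/T = √(1.502) = 1.226.
Percentage change in T = (1.226 − 1) × 100% = 22.6%.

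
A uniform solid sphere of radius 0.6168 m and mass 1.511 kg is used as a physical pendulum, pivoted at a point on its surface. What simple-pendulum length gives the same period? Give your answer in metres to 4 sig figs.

0.8635 m

The equivalent simple-pendulum length is L_eq = I/(md), where I is about the pivot and d = 0.61680 m.
I_cm = (2/5)mR² = 0.22994 kg·m², so I = I_cm + md² = 0.22994 + 0.57485 = 0.80479 kg·m².
L_eq = 0.80479/(1.511 × 0.61680) = 0.8635 m.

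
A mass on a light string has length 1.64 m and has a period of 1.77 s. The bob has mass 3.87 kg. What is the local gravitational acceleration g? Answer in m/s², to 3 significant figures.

20.7 m/s²

From T = 2π√(L/g), g = 4π²L/T² = 4π² × 1.64/1.770² = 20.7 m/s².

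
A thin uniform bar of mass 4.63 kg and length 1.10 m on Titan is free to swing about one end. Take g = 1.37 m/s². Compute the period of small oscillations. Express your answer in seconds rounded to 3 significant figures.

4.60 s

For a physical pendulum T = 2π√(I/(mgd)), with d = 0.5500 m from pivot to centre of mass.
I_cm = mL²/12 = 4.63 × 1.10²/12 = 0.4669 kg·m²; I = I_cm + md² = 0.4669 + 4.63 × 0.5500² = 1.867 kg·m².
T = 2π√(1.867/(4.63 × 1.37 × 0.5500)) = 4.60 s.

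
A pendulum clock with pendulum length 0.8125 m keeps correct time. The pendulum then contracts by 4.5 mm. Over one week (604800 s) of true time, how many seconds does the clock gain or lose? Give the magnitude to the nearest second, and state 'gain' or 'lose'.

gain 1682 s

T ∝ √L, so T'/T = √(0.80800/0.8125) = 0.997227.
In 604800 s of true time the clock registers 604800/0.997227 = 606481.8 s, so it gains 1682 s.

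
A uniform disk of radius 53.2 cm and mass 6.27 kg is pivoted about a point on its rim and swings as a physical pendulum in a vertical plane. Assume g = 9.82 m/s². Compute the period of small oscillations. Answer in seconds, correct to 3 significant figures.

1.79 s

I_cm = ½mr² = 0.8873 kg·m². The pivot is at distance d = 0.532 m from the centre of mass.
By the parallel-axis theorem, I = I_cm + md² = 0.8873 + 1.775 = 2.662 kg·m².
T = 2π√(I/(mgd)) = 2π√(2.662/(6.27 × 9.82 × 0.532)) = 1.79 s.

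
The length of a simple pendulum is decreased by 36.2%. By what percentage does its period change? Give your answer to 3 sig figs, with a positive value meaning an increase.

T ∝ √L, so T'/T = √(0.6380) = 0.7987.
Percentage change in T = (0.7987 − 1) × 100% = -20.1%.

-20.1%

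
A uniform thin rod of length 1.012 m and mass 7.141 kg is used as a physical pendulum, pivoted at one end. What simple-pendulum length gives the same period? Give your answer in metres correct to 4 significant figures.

The equivalent simple-pendulum length is L_eq = I/(md), where I is about the pivot and d = 0.50600 m.
I_cm = (1/12)mL² = 0.60945 kg·m², so I = I_cm + md² = 0.60945 + 1.8284 = 2.4378 kg·m².
L_eq = 2.4378/(7.141 × 0.50600) = 0.6747 m.

0.6747 m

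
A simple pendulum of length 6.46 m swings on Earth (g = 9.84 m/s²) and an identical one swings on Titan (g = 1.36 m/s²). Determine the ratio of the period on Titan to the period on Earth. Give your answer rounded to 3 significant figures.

2.69

T ∝ 1/√g, so T₂/T₁ = √(g₁/g₂) = √(9.84/1.36) = 2.69.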